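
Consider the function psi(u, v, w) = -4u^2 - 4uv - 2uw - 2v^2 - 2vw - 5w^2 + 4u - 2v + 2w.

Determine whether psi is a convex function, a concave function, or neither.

psi is quadratic, so its Hessian is the constant matrix H = [[-8, -4, -2], [-4, -4, -2], [-2, -2, -10]].
Leading principal minors: -8, 16, -144.
Signs alternate −, +, − ⇒ H ≺ 0 ⇒ concave.

concave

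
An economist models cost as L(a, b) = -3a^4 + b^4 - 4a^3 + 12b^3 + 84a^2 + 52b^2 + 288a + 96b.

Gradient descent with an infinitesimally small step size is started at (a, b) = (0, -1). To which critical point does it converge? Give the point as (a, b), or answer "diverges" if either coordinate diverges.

(-2, -2)

L is separable, so gradient descent decouples: a follows -∂L/∂a, b follows -∂L/∂b.
∂L/∂a = -12(a - 4)(a + 2)(a + 3); at a=0 this is 288, so a decreases.
∂L/∂b = 4(b + 2)(b + 3)(b + 4); at b=-1 this is 24, so b decreases.
a converges to its nearest critical value -2 (a local min of the a-part); b converges to -2. The iterate converges to (-2, -2).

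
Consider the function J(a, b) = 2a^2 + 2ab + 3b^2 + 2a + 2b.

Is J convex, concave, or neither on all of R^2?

convex

J is quadratic, so its Hessian is the constant matrix H = [[4, 2], [2, 6]].
det(H) = 20, tr(H) = 10.
det(H) > 0 and tr(H) > 0, so H is positive definite everywhere: convex.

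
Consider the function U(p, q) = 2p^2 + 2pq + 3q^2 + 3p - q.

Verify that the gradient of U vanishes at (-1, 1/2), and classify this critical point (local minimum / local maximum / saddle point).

local minimum

∇U = (4p + 2q + 3, 2p + 6q - 1); substituting (-1, 1/2) gives ∇U = (0, 0), so (-1, 1/2) is indeed a critical point.
The Hessian of U is constant: H = [[4, 2], [2, 6]].
det(H) = 4·6 − 2² = 20.
det(H) > 0 and tr(H) = 10 > 0, so H is positive definite and the point is a local minimum.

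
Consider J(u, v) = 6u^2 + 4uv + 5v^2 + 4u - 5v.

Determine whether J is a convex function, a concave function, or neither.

convex

J is quadratic, so its Hessian is the constant matrix H = [[12, 4], [4, 10]].
det(H) = 104, tr(H) = 22.
det(H) > 0 and tr(H) > 0, so H is positive definite everywhere: convex.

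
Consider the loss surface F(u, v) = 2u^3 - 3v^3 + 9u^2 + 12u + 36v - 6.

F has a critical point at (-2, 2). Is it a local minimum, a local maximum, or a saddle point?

local maximum

The mixed partial ∂²F/∂u∂v is 0, so the Hessian at any point is diag(F_uu, F_vv) = diag(6(2u + 3), -18v).
At (-2, 2): H = diag(-6, -36).
Both eigenvalues are negative, so H is negative definite: a local maximum.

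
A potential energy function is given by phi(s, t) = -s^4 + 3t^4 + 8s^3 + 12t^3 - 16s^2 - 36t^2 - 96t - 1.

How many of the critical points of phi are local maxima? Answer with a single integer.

2

phi separates as a function of s plus a function of t, so ∇phi=0 decouples.
∂phi/∂s = -4s(s - 4)(s - 2) = 0 at s ∈ {0, 2, 4}; ∂phi/∂t = 12(t - 2)(t + 1)(t + 4) = 0 at t ∈ {-4, -1, 2}.
The Hessian is diagonal: diag(phi_ss, phi_tt). Second derivatives: phi_ss(0)=-32, phi_ss(2)=16, phi_ss(4)=-32; phi_tt(-4)=216, phi_tt(-1)=-108, phi_tt(2)=216.
Local maxima occur where both diagonal entries negative: (0, -1), (4, -1). Count: 2.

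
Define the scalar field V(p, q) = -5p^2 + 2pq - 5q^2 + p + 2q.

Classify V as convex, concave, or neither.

V is quadratic, so its Hessian is the constant matrix H = [[-10, 2], [2, -10]].
det(H) = 96, tr(H) = -20.
det(H) > 0 and tr(H) < 0, so H is negative definite everywhere: concave.

concave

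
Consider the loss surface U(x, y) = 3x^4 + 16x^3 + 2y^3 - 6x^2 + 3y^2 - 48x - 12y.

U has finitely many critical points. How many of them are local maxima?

1

U separates as a function of x plus a function of y, so ∇U=0 decouples.
∂U/∂x = 12(x - 1)(x + 1)(x + 4) = 0 at x ∈ {-4, -1, 1}; ∂U/∂y = 6(y - 1)(y + 2) = 0 at y ∈ {-2, 1}.
The Hessian is diagonal: diag(U_xx, U_yy). Second derivatives: U_xx(-4)=180, U_xx(-1)=-72, U_xx(1)=120; U_yy(-2)=-18, U_yy(1)=18.
Local maxima occur where both diagonal entries negative: (-1, -2). Count: 1.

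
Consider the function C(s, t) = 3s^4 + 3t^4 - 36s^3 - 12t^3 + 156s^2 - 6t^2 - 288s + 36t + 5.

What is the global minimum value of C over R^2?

-214

C(s,t) separates as P(s) + Q(t) + 5, so its minimum is min P + min Q + 5.
P'(s) = 12(s - 4)(s - 3)(s - 2) vanishes at s ∈ {2, 3, 4}; Q'(t) = 12(t - 3)(t - 1)(t + 1) vanishes at t ∈ {-1, 1, 3}.
Local minima of P (where P''>0): P(2)=-192, P(4)=-192. Local minima of Q: Q(-1)=-27, Q(3)=-27.
So the global minimum of C is P(2) + Q(-1) + 5 = -192 − 27 + 5 = -214, attained at (2, -1).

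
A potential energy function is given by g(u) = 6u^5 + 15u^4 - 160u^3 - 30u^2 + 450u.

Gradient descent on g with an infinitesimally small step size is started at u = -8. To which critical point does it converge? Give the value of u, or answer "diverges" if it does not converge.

diverges

g'(u) = 30(u - 3)(u - 1)(u + 1)(u + 5), so g'(-8) = 62370.
Gradient descent moves in the -g' direction, i.e. u is decreasing.
There is no critical point below u=-8, and g' keeps the same sign, so the iterate runs off to −∞.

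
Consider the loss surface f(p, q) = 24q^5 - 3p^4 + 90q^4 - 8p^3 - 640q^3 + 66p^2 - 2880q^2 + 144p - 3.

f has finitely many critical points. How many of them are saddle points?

6

f separates as a function of p plus a function of q, so ∇f=0 decouples.
∂f/∂p = -12(p - 3)(p + 1)(p + 4) = 0 at p ∈ {-4, -1, 3}; ∂f/∂q = 120q(q - 4)(q + 3)(q + 4) = 0 at q ∈ {-4, -3, 0, 4}.
The Hessian is diagonal: diag(f_pp, f_qq). Second derivatives: f_pp(-4)=-252, f_pp(-1)=144, f_pp(3)=-336; f_qq(-4)=-3840, f_qq(-3)=2520, f_qq(0)=-5760, f_qq(4)=26880.
Saddle points occur where the two diagonal entries have opposite signs: (-4, -3), (-4, 4), (-1, -4), (-1, 0), (3, -3), (3, 4). Count: 6.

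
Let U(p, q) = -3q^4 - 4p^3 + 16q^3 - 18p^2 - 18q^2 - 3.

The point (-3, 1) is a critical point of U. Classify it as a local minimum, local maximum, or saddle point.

local minimum

The mixed partial ∂²U/∂p∂q is 0, so the Hessian at any point is diag(U_pp, U_qq) = diag(-12(2p + 3), 12(-3q^2 + 8q - 3)).
At (-3, 1): H = diag(36, 24).
Both eigenvalues are positive, so H is positive definite: a local minimum.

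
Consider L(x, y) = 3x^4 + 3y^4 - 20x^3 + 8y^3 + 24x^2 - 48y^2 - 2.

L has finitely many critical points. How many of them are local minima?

L separates as a function of x plus a function of y, so ∇L=0 decouples.
∂L/∂x = 12x(x - 4)(x - 1) = 0 at x ∈ {0, 1, 4}; ∂L/∂y = 12y(y - 2)(y + 4) = 0 at y ∈ {-4, 0, 2}.
The Hessian is diagonal: diag(L_xx, L_yy). Second derivatives: L_xx(0)=48, L_xx(1)=-36, L_xx(4)=144; L_yy(-4)=288, L_yy(0)=-96, L_yy(2)=144.
Local minima occur where both diagonal entries positive: (0, -4), (0, 2), (4, -4), (4, 2). Count: 4.

4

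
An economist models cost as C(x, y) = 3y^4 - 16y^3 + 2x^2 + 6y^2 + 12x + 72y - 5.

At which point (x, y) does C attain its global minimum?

(-3, -1)

C(x,y) separates as P(x) + Q(y) − 5, so its minimum is min P + min Q − 5.
P'(x) = 4x + 12 vanishes at x ∈ {-3}; Q'(y) = 12(y - 3)(y - 2)(y + 1) vanishes at y ∈ {-1, 2, 3}.
Local minima of P (where P''>0): P(-3)=-18. Local minima of Q: Q(-1)=-47, Q(3)=81.
So the global minimum of C is P(-3) + Q(-1) − 5 = -18 − 47 − 5 = -70, attained at (-3, -1).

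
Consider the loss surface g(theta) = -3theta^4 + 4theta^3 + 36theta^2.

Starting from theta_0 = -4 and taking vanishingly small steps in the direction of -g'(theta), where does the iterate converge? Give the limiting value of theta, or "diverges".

diverges

g'(theta) = -12theta(theta - 3)(theta + 2), so g'(-4) = 672.
Gradient descent moves in the -g' direction, i.e. theta is decreasing.
There is no critical point below theta=-4, and g' keeps the same sign, so the iterate runs off to −∞.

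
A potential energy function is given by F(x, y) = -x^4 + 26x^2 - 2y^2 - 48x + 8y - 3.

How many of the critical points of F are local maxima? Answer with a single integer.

F separates as a function of x plus a function of y, so ∇F=0 decouples.
∂F/∂x = -4(x - 3)(x - 1)(x + 4) = 0 at x ∈ {-4, 1, 3}; ∂F/∂y = -4(y - 2) = 0 at y ∈ {2}.
The Hessian is diagonal: diag(F_xx, F_yy). Second derivatives: F_xx(-4)=-140, F_xx(1)=40, F_xx(3)=-56; F_yy(2)=-4.
Local maxima occur where both diagonal entries negative: (-4, 2), (3, 2). Count: 2.

2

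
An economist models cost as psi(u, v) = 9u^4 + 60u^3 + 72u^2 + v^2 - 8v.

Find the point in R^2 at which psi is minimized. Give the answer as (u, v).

(-4, 4)

psi(u,v) separates as P(u) + Q(v), so its minimum is min P + min Q.
P'(u) = 36u(u + 1)(u + 4) vanishes at u ∈ {-4, -1, 0}; Q'(v) = 2v - 8 vanishes at v ∈ {4}.
Local minima of P (where P''>0): P(-4)=-384, P(0)=0. Local minima of Q: Q(4)=-16.
So the global minimum of psi is P(-4) + Q(4) = -384 − 16 = -400, attained at (-4, 4).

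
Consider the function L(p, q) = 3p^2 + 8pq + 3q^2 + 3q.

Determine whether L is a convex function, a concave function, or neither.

neither

L is quadratic, so its Hessian is the constant matrix H = [[6, 8], [8, 6]].
det(H) = -28, tr(H) = 12.
det(H) < 0, so H is indefinite: neither convex nor concave.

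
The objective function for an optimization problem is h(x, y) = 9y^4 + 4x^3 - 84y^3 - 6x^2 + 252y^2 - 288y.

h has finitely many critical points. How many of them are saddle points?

h separates as a function of x plus a function of y, so ∇h=0 decouples.
∂h/∂x = 12x(x - 1) = 0 at x ∈ {0, 1}; ∂h/∂y = 36(y - 4)(y - 2)(y - 1) = 0 at y ∈ {1, 2, 4}.
The Hessian is diagonal: diag(h_xx, h_yy). Second derivatives: h_xx(0)=-12, h_xx(1)=12; h_yy(1)=108, h_yy(2)=-72, h_yy(4)=216.
Saddle points occur where the two diagonal entries have opposite signs: (0, 1), (0, 4), (1, 2). Count: 3.

3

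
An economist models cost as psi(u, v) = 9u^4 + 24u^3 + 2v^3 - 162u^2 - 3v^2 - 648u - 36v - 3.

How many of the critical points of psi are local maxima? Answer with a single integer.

psi separates as a function of u plus a function of v, so ∇psi=0 decouples.
∂psi/∂u = 36(u - 3)(u + 2)(u + 3) = 0 at u ∈ {-3, -2, 3}; ∂psi/∂v = 6(v - 3)(v + 2) = 0 at v ∈ {-2, 3}.
The Hessian is diagonal: diag(psi_uu, psi_vv). Second derivatives: psi_uu(-3)=216, psi_uu(-2)=-180, psi_uu(3)=1080; psi_vv(-2)=-30, psi_vv(3)=30.
Local maxima occur where both diagonal entries negative: (-2, -2). Count: 1.

1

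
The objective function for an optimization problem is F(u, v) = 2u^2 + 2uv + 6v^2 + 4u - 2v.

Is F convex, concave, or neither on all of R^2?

F is quadratic, so its Hessian is the constant matrix H = [[4, 2], [2, 12]].
det(H) = 44, tr(H) = 16.
det(H) > 0 and tr(H) > 0, so H is positive definite everywhere: convex.

convex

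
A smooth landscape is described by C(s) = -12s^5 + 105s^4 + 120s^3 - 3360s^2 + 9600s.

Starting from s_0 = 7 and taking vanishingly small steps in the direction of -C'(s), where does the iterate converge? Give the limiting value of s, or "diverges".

diverges

C'(s) = -60(s - 5)(s - 4)(s - 2)(s + 4), so C'(7) = -19800.
Gradient descent moves in the -C' direction, i.e. s is increasing.
There is no critical point above s=7, and C' keeps the same sign, so the iterate runs off to +∞.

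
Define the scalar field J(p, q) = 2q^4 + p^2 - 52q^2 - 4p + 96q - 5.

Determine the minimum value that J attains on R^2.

-713

J(p,q) separates as A(p) + B(q) − 5, so its minimum is min A + min B − 5.
A'(p) = 2p - 4 vanishes at p ∈ {2}; B'(q) = 8(q - 3)(q - 1)(q + 4) vanishes at q ∈ {-4, 1, 3}.
Local minima of A (where A''>0): A(2)=-4. Local minima of B: B(-4)=-704, B(3)=-18.
So the global minimum of J is A(2) + B(-4) − 5 = -4 − 704 − 5 = -713, attained at (2, -4).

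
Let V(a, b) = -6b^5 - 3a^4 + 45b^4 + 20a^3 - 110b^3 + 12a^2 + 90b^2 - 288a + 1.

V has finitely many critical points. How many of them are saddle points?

V separates as a function of a plus a function of b, so ∇V=0 decouples.
∂V/∂a = -12(a - 4)(a - 3)(a + 2) = 0 at a ∈ {-2, 3, 4}; ∂V/∂b = -30b(b - 3)(b - 2)(b - 1) = 0 at b ∈ {0, 1, 2, 3}.
The Hessian is diagonal: diag(V_aa, V_bb). Second derivatives: V_aa(-2)=-360, V_aa(3)=60, V_aa(4)=-72; V_bb(0)=180, V_bb(1)=-60, V_bb(2)=60, V_bb(3)=-180.
Saddle points occur where the two diagonal entries have opposite signs: (-2, 0), (-2, 2), (3, 1), (3, 3), (4, 0), (4, 2). Count: 6.

6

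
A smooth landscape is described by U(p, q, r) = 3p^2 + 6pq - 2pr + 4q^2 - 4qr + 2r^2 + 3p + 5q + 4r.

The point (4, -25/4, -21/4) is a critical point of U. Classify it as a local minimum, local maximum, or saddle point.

The Hessian is constant: H = [[6, 6, -2], [6, 8, -4], [-2, -4, 4]].
Leading principal minors: Δ₁ = 6, Δ₂ = 12, Δ₃ = 16.
All leading minors are positive, so H is positive definite: a local minimum.

local minimum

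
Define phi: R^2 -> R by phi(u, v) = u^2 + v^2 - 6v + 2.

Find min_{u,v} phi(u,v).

phi(u,v) separates as P(u) + Q(v) + 2, so its minimum is min P + min Q + 2.
P'(u) = 2u vanishes at u ∈ {0}; Q'(v) = 2v - 6 vanishes at v ∈ {3}.
Local minima of P (where P''>0): P(0)=0. Local minima of Q: Q(3)=-9.
So the global minimum of phi is P(0) + Q(3) + 2 = 0 − 9 + 2 = -7, attained at (0, 3).

-7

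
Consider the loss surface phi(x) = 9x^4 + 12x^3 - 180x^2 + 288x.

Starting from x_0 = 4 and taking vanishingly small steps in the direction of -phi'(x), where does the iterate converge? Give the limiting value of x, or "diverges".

phi'(x) = 36(x - 2)(x - 1)(x + 4), so phi'(4) = 1728.
Gradient descent moves in the -phi' direction, i.e. x is decreasing.
The nearest critical point in that direction is x = 2, where phi'' = 216 > 0 (a local minimum). The iterate converges there.

2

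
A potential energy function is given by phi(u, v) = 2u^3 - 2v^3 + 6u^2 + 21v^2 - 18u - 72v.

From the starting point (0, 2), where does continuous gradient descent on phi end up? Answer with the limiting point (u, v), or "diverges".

(1, 3)

phi is separable, so gradient descent decouples: u follows -∂phi/∂u, v follows -∂phi/∂v.
∂phi/∂u = 6(u - 1)(u + 3); at u=0 this is -18, so u increases.
∂phi/∂v = -6(v - 4)(v - 3); at v=2 this is -12, so v increases.
u converges to its nearest critical value 1 (a local min of the u-part); v converges to 3. The iterate converges to (1, 3).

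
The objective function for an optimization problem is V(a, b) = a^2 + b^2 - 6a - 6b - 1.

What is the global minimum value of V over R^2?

V(a,b) separates as P(a) + Q(b) − 1, so its minimum is min P + min Q − 1.
P'(a) = 2a - 6 vanishes at a ∈ {3}; Q'(b) = 2b - 6 vanishes at b ∈ {3}.
Local minima of P (where P''>0): P(3)=-9. Local minima of Q: Q(3)=-9.
So the global minimum of V is P(3) + Q(3) − 1 = -9 − 9 − 1 = -19, attained at (3, 3).

-19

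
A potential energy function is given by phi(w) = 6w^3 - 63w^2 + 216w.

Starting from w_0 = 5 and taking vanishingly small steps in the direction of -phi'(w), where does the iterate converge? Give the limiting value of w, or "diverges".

phi'(w) = 18(w - 4)(w - 3), so phi'(5) = 36.
Gradient descent moves in the -phi' direction, i.e. w is decreasing.
The nearest critical point in that direction is w = 4, where phi'' = 18 > 0 (a local minimum). The iterate converges there.

4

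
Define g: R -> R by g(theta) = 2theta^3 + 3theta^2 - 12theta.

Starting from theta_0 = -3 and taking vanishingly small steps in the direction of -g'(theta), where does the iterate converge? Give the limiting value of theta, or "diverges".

diverges

g'(theta) = 6(theta - 1)(theta + 2), so g'(-3) = 24.
Gradient descent moves in the -g' direction, i.e. theta is decreasing.
There is no critical point below theta=-3, and g' keeps the same sign, so the iterate runs off to −∞.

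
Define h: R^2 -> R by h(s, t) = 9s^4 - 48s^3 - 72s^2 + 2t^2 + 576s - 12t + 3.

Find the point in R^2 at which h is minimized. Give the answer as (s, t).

(-2, 3)

h(s,t) separates as P(s) + Q(t) + 3, so its minimum is min P + min Q + 3.
P'(s) = 36(s - 4)(s - 2)(s + 2) vanishes at s ∈ {-2, 2, 4}; Q'(t) = 4(t - 3) vanishes at t ∈ {3}.
Local minima of P (where P''>0): P(-2)=-912, P(4)=384. Local minima of Q: Q(3)=-18.
So the global minimum of h is P(-2) + Q(3) + 3 = -912 − 18 + 3 = -927, attained at (-2, 3).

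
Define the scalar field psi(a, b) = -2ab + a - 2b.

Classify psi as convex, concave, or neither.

neither

psi is quadratic, so its Hessian is the constant matrix H = [[0, -2], [-2, 0]].
det(H) = -4, tr(H) = 0.
det(H) < 0, so H is indefinite: neither convex nor concave.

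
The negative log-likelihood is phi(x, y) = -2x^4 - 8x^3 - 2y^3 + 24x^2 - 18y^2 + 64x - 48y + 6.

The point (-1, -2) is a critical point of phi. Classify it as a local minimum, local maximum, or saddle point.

saddle point

The mixed partial ∂²phi/∂x∂y is 0, so the Hessian at any point is diag(phi_xx, phi_yy) = diag(24(-x^2 - 2x + 2), -12(y + 3)).
At (-1, -2): H = diag(72, -12).
The eigenvalues have opposite signs, so H is indefinite: a saddle point.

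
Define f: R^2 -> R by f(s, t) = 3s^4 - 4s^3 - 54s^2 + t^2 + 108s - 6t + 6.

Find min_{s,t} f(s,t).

f(s,t) separates as P(s) + Q(t) + 6, so its minimum is min P + min Q + 6.
P'(s) = 12(s - 3)(s - 1)(s + 3) vanishes at s ∈ {-3, 1, 3}; Q'(t) = 2(t - 3) vanishes at t ∈ {3}.
Local minima of P (where P''>0): P(-3)=-459, P(3)=-27. Local minima of Q: Q(3)=-9.
So the global minimum of f is P(-3) + Q(3) + 6 = -459 − 9 + 6 = -462, attained at (-3, 3).

-462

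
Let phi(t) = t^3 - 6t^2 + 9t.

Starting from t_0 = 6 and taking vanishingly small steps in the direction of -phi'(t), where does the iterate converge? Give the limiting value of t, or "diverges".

phi'(t) = 3(t - 3)(t - 1), so phi'(6) = 45.
Gradient descent moves in the -phi' direction, i.e. t is decreasing.
The nearest critical point in that direction is t = 3, where phi'' = 6 > 0 (a local minimum). The iterate converges there.

3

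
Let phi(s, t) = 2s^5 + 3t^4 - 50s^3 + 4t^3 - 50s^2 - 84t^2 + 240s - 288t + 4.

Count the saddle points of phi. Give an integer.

6

phi separates as a function of s plus a function of t, so ∇phi=0 decouples.
∂phi/∂s = 10(s - 4)(s - 1)(s + 2)(s + 3) = 0 at s ∈ {-3, -2, 1, 4}; ∂phi/∂t = 12(t - 4)(t + 2)(t + 3) = 0 at t ∈ {-3, -2, 4}.
The Hessian is diagonal: diag(phi_ss, phi_tt). Second derivatives: phi_ss(-3)=-280, phi_ss(-2)=180, phi_ss(1)=-360, phi_ss(4)=1260; phi_tt(-3)=84, phi_tt(-2)=-72, phi_tt(4)=504.
Saddle points occur where the two diagonal entries have opposite signs: (-3, -3), (-3, 4), (-2, -2), (1, -3), (1, 4), (4, -2). Count: 6.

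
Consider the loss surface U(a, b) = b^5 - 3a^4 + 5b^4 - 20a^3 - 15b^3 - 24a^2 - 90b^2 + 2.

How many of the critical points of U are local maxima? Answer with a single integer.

4

U separates as a function of a plus a function of b, so ∇U=0 decouples.
∂U/∂a = -12a(a + 1)(a + 4) = 0 at a ∈ {-4, -1, 0}; ∂U/∂b = 5b(b - 3)(b + 3)(b + 4) = 0 at b ∈ {-4, -3, 0, 3}.
The Hessian is diagonal: diag(U_aa, U_bb). Second derivatives: U_aa(-4)=-144, U_aa(-1)=36, U_aa(0)=-48; U_bb(-4)=-140, U_bb(-3)=90, U_bb(0)=-180, U_bb(3)=630.
Local maxima occur where both diagonal entries negative: (-4, -4), (-4, 0), (0, -4), (0, 0). Count: 4.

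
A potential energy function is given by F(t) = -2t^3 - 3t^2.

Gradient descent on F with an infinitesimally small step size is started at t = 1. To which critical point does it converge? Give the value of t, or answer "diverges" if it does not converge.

F'(t) = -6t(t + 1), so F'(1) = -12.
Gradient descent moves in the -F' direction, i.e. t is increasing.
There is no critical point above t=1, and F' keeps the same sign, so the iterate runs off to +∞.

diverges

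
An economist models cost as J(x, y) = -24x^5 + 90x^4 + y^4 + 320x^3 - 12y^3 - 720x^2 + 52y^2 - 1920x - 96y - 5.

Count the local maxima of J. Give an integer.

J separates as a function of x plus a function of y, so ∇J=0 decouples.
∂J/∂x = -120(x - 4)(x - 2)(x + 1)(x + 2) = 0 at x ∈ {-2, -1, 2, 4}; ∂J/∂y = 4(y - 4)(y - 3)(y - 2) = 0 at y ∈ {2, 3, 4}.
The Hessian is diagonal: diag(J_xx, J_yy). Second derivatives: J_xx(-2)=2880, J_xx(-1)=-1800, J_xx(2)=2880, J_xx(4)=-7200; J_yy(2)=8, J_yy(3)=-4, J_yy(4)=8.
Local maxima occur where both diagonal entries negative: (-1, 3), (4, 3). Count: 2.

2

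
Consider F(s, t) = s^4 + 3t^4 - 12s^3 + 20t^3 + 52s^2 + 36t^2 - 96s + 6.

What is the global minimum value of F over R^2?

-58

F(s,t) separates as P(s) + Q(t) + 6, so its minimum is min P + min Q + 6.
P'(s) = 4(s - 4)(s - 3)(s - 2) vanishes at s ∈ {2, 3, 4}; Q'(t) = 12t(t + 2)(t + 3) vanishes at t ∈ {-3, -2, 0}.
Local minima of P (where P''>0): P(2)=-64, P(4)=-64. Local minima of Q: Q(-3)=27, Q(0)=0.
So the global minimum of F is P(2) + Q(0) + 6 = -64 + 0 + 6 = -58, attained at (2, 0).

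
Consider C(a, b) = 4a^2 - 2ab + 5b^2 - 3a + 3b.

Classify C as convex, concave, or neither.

C is quadratic, so its Hessian is the constant matrix H = [[8, -2], [-2, 10]].
det(H) = 76, tr(H) = 18.
det(H) > 0 and tr(H) > 0, so H is positive definite everywhere: convex.

convex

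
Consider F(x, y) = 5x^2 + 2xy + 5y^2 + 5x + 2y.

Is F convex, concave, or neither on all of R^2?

convex

F is quadratic, so its Hessian is the constant matrix H = [[10, 2], [2, 10]].
det(H) = 96, tr(H) = 20.
det(H) > 0 and tr(H) > 0, so H is positive definite everywhere: convex.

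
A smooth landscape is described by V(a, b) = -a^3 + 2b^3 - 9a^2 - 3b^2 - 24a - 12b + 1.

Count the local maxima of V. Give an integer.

V separates as a function of a plus a function of b, so ∇V=0 decouples.
∂V/∂a = -3(a + 2)(a + 4) = 0 at a ∈ {-4, -2}; ∂V/∂b = 6(b - 2)(b + 1) = 0 at b ∈ {-1, 2}.
The Hessian is diagonal: diag(V_aa, V_bb). Second derivatives: V_aa(-4)=6, V_aa(-2)=-6; V_bb(-1)=-18, V_bb(2)=18.
Local maxima occur where both diagonal entries negative: (-2, -1). Count: 1.

1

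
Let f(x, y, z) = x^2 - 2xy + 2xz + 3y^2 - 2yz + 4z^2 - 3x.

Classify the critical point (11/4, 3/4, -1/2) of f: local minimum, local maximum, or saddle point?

The Hessian is constant: H = [[2, -2, 2], [-2, 6, -2], [2, -2, 8]].
Leading principal minors: Δ₁ = 2, Δ₂ = 8, Δ₃ = 48.
All leading minors are positive, so H is positive definite: a local minimum.

local minimum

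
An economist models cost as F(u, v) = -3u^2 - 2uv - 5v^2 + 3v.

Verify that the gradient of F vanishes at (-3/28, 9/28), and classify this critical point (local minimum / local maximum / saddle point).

∇F = (-6u - 2v, -2u - 10v + 3); substituting (-3/28, 9/28) gives ∇F = (0, 0), so (-3/28, 9/28) is indeed a critical point.
The Hessian of F is constant: H = [[-6, -2], [-2, -10]].
det(H) = (-6)·(-10) − (-2)² = 56.
det(H) > 0 and tr(H) = -16 < 0, so H is negative definite and the point is a local maximum.

local maximum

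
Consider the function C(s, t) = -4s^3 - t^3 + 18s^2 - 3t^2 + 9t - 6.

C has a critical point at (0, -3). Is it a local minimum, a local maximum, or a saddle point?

The mixed partial ∂²C/∂s∂t is 0, so the Hessian at any point is diag(C_ss, C_tt) = diag(12(-2s + 3), -6(t + 1)).
At (0, -3): H = diag(36, 12).
Both eigenvalues are positive, so H is positive definite: a local minimum.

local minimum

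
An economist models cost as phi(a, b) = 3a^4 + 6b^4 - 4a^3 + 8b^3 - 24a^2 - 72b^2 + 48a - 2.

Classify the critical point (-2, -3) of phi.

The mixed partial ∂²phi/∂a∂b is 0, so the Hessian at any point is diag(phi_aa, phi_bb) = diag(12(3a^2 - 2a - 4), 24(3b^2 + 2b - 6)).
At (-2, -3): H = diag(144, 360).
Both eigenvalues are positive, so H is positive definite: a local minimum.

local minimum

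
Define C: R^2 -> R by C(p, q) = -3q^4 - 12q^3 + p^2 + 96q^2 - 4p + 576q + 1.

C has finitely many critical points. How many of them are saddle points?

C separates as a function of p plus a function of q, so ∇C=0 decouples.
∂C/∂p = 2(p - 2) = 0 at p ∈ {2}; ∂C/∂q = -12(q - 4)(q + 3)(q + 4) = 0 at q ∈ {-4, -3, 4}.
The Hessian is diagonal: diag(C_pp, C_qq). Second derivatives: C_pp(2)=2; C_qq(-4)=-96, C_qq(-3)=84, C_qq(4)=-672.
Saddle points occur where the two diagonal entries have opposite signs: (2, -4), (2, 4). Count: 2.

2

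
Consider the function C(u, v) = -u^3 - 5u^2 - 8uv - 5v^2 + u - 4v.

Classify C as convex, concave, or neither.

The term -u^3 is cubic, so the Hessian is not constant.
∂²C/∂u² = -6u - 10, which takes both signs as u varies (negative for sufficiently large u). A diagonal entry of the Hessian changing sign means the Hessian is neither positive- nor negative-semidefinite on all of R^2.

neither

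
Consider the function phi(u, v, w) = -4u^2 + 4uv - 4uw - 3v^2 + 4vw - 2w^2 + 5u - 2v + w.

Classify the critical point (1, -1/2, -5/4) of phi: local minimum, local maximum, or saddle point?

The Hessian is constant: H = [[-8, 4, -4], [4, -6, 4], [-4, 4, -4]].
Leading principal minors: Δ₁ = -8, Δ₂ = 32, Δ₃ = -32.
The minors alternate sign starting negative (−, +, −), so H is negative definite: a local maximum.

local maximum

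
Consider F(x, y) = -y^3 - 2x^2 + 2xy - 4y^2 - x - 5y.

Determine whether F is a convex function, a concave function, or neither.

The term -y^3 is cubic, so the Hessian is not constant.
∂²F/∂y² = -6y - 8, which takes both signs as y varies (negative for sufficiently large y). A diagonal entry of the Hessian changing sign means the Hessian is neither positive- nor negative-semidefinite on all of R^2.

neither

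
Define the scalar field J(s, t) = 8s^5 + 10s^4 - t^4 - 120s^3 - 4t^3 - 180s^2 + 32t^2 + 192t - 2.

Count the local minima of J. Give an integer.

J separates as a function of s plus a function of t, so ∇J=0 decouples.
∂J/∂s = 40s(s - 3)(s + 1)(s + 3) = 0 at s ∈ {-3, -1, 0, 3}; ∂J/∂t = -4(t - 4)(t + 3)(t + 4) = 0 at t ∈ {-4, -3, 4}.
The Hessian is diagonal: diag(J_ss, J_tt). Second derivatives: J_ss(-3)=-1440, J_ss(-1)=320, J_ss(0)=-360, J_ss(3)=2880; J_tt(-4)=-32, J_tt(-3)=28, J_tt(4)=-224.
Local minima occur where both diagonal entries positive: (-1, -3), (3, -3). Count: 2.

2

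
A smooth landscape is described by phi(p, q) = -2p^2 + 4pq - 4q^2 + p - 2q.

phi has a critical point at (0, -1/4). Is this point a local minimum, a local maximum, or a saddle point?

The Hessian of phi is constant: H = [[-4, 4], [4, -8]].
det(H) = (-4)·(-8) − 4² = 16.
det(H) > 0 and tr(H) = -12 < 0, so H is negative definite and the point is a local maximum.

local maximum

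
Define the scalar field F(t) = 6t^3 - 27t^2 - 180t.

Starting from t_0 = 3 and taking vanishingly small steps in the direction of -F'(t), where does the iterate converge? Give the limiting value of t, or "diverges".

5

F'(t) = 18(t - 5)(t + 2), so F'(3) = -180.
Gradient descent moves in the -F' direction, i.e. t is increasing.
The nearest critical point in that direction is t = 5, where F'' = 126 > 0 (a local minimum). The iterate converges there.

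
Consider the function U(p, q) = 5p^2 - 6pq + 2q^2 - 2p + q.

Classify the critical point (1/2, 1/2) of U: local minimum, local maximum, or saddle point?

local minimum

The Hessian of U is constant: H = [[10, -6], [-6, 4]].
det(H) = 10·4 − (-6)² = 4.
det(H) > 0 and tr(H) = 14 > 0, so H is positive definite and the point is a local minimum.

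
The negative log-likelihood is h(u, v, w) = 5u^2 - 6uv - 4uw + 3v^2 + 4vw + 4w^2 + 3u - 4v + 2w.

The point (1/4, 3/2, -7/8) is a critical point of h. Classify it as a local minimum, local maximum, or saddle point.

local minimum

The Hessian is constant: H = [[10, -6, -4], [-6, 6, 4], [-4, 4, 8]].
Leading principal minors: Δ₁ = 10, Δ₂ = 24, Δ₃ = 128.
All leading minors are positive, so H is positive definite: a local minimum.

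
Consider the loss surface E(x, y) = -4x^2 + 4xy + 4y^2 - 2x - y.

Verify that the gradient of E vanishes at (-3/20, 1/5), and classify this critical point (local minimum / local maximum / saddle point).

saddle point

∇E = (-8x + 4y - 2, 4x + 8y - 1); substituting (-3/20, 1/5) gives ∇E = (0, 0), so (-3/20, 1/5) is indeed a critical point.
The Hessian of E is constant: H = [[-8, 4], [4, 8]].
det(H) = (-8)·8 − 4² = -80.
Since det(H) < 0, H is indefinite and the critical point is a saddle point.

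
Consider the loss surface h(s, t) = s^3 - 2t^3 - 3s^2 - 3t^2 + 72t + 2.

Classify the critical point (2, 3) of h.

The mixed partial ∂²h/∂s∂t is 0, so the Hessian at any point is diag(h_ss, h_tt) = diag(6(s - 1), -6(2t + 1)).
At (2, 3): H = diag(6, -42).
The eigenvalues have opposite signs, so H is indefinite: a saddle point.

saddle point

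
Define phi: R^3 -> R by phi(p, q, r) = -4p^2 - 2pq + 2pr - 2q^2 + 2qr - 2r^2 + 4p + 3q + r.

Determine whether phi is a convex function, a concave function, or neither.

phi is quadratic, so its Hessian is the constant matrix H = [[-8, -2, 2], [-2, -4, 2], [2, 2, -4]].
Leading principal minors: -8, 28, -80.
Signs alternate −, +, − ⇒ H ≺ 0 ⇒ concave.

concave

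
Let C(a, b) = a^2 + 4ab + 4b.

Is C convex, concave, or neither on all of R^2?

C is quadratic, so its Hessian is the constant matrix H = [[2, 4], [4, 0]].
det(H) = -16, tr(H) = 2.
det(H) < 0, so H is indefinite: neither convex nor concave.

neither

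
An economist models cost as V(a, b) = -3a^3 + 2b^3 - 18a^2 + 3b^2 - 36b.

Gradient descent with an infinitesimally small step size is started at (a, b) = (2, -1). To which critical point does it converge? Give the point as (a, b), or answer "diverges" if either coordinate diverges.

V is separable, so gradient descent decouples: a follows -∂V/∂a, b follows -∂V/∂b.
∂V/∂a = -9a(a + 4); at a=2 this is -108, so a increases.
∂V/∂b = 6(b - 2)(b + 3); at b=-1 this is -36, so b increases.
The a-coordinate has no critical point in that direction and runs off to infinity.

diverges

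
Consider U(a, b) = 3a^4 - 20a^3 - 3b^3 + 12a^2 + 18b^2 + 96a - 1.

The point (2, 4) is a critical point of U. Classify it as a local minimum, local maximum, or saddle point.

local maximum

The mixed partial ∂²U/∂a∂b is 0, so the Hessian at any point is diag(U_aa, U_bb) = diag(12(3a^2 - 10a + 2), 18(-b + 2)).
At (2, 4): H = diag(-72, -36).
Both eigenvalues are negative, so H is negative definite: a local maximum.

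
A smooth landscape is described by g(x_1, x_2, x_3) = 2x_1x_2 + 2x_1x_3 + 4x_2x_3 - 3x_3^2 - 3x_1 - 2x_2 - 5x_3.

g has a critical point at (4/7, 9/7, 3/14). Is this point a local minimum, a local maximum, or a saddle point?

The Hessian is constant: H = [[0, 2, 2], [2, 0, 4], [2, 4, -6]].
Leading principal minors: Δ₁ = 0, Δ₂ = -4, Δ₃ = 56.
The minors fit neither the all-positive nor the alternating-sign pattern, so H is indefinite: a saddle point.

saddle point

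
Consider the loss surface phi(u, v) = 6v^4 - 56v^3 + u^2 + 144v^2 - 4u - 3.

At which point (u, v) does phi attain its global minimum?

phi(u,v) separates as P(u) + Q(v) − 3, so its minimum is min P + min Q − 3.
P'(u) = 2u - 4 vanishes at u ∈ {2}; Q'(v) = 24v(v - 4)(v - 3) vanishes at v ∈ {0, 3, 4}.
Local minima of P (where P''>0): P(2)=-4. Local minima of Q: Q(0)=0, Q(4)=256.
So the global minimum of phi is P(2) + Q(0) − 3 = -4 + 0 − 3 = -7, attained at (2, 0).

(2, 0)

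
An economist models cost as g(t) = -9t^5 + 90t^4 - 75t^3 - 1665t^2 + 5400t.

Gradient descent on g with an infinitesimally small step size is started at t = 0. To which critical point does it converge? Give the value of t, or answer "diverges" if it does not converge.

-3

g'(t) = -45(t - 5)(t - 4)(t - 2)(t + 3), so g'(0) = 5400.
Gradient descent moves in the -g' direction, i.e. t is decreasing.
The nearest critical point in that direction is t = -3, where g'' = 12600 > 0 (a local minimum). The iterate converges there.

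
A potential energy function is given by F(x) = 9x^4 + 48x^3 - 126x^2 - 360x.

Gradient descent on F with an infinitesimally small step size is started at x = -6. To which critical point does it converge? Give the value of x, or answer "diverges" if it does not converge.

F'(x) = 36(x - 2)(x + 1)(x + 5), so F'(-6) = -1440.
Gradient descent moves in the -F' direction, i.e. x is increasing.
The nearest critical point in that direction is x = -5, where F'' = 1008 > 0 (a local minimum). The iterate converges there.

-5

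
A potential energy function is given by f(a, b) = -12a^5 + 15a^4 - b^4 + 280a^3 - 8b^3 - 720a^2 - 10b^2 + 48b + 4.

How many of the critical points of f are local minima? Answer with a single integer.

f separates as a function of a plus a function of b, so ∇f=0 decouples.
∂f/∂a = -60a(a - 3)(a - 2)(a + 4) = 0 at a ∈ {-4, 0, 2, 3}; ∂f/∂b = -4(b - 1)(b + 3)(b + 4) = 0 at b ∈ {-4, -3, 1}.
The Hessian is diagonal: diag(f_aa, f_bb). Second derivatives: f_aa(-4)=10080, f_aa(0)=-1440, f_aa(2)=720, f_aa(3)=-1260; f_bb(-4)=-20, f_bb(-3)=16, f_bb(1)=-80.
Local minima occur where both diagonal entries positive: (-4, -3), (2, -3). Count: 2.

2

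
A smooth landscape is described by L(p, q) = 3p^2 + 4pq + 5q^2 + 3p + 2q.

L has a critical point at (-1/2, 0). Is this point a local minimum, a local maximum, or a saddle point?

local minimum

The Hessian of L is constant: H = [[6, 4], [4, 10]].
det(H) = 6·10 − 4² = 44.
det(H) > 0 and tr(H) = 16 > 0, so H is positive definite and the point is a local minimum.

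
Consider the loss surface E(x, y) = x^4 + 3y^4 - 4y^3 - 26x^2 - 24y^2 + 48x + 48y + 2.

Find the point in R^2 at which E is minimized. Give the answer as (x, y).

(-4, -2)

E(x,y) separates as P(x) + Q(y) + 2, so its minimum is min P + min Q + 2.
P'(x) = 4(x - 3)(x - 1)(x + 4) vanishes at x ∈ {-4, 1, 3}; Q'(y) = 12(y - 2)(y - 1)(y + 2) vanishes at y ∈ {-2, 1, 2}.
Local minima of P (where P''>0): P(-4)=-352, P(3)=-9. Local minima of Q: Q(-2)=-112, Q(2)=16.
So the global minimum of E is P(-4) + Q(-2) + 2 = -352 − 112 + 2 = -462, attained at (-4, -2).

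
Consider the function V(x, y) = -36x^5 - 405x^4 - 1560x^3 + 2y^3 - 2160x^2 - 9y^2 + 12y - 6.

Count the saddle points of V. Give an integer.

V separates as a function of x plus a function of y, so ∇V=0 decouples.
∂V/∂x = -180x(x + 2)(x + 3)(x + 4) = 0 at x ∈ {-4, -3, -2, 0}; ∂V/∂y = 6(y - 2)(y - 1) = 0 at y ∈ {1, 2}.
The Hessian is diagonal: diag(V_xx, V_yy). Second derivatives: V_xx(-4)=1440, V_xx(-3)=-540, V_xx(-2)=720, V_xx(0)=-4320; V_yy(1)=-6, V_yy(2)=6.
Saddle points occur where the two diagonal entries have opposite signs: (-4, 1), (-3, 2), (-2, 1), (0, 2). Count: 4.

4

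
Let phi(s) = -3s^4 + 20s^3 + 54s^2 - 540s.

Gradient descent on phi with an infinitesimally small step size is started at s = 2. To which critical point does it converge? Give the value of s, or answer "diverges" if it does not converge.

phi'(s) = -12(s - 5)(s - 3)(s + 3), so phi'(2) = -180.
Gradient descent moves in the -phi' direction, i.e. s is increasing.
The nearest critical point in that direction is s = 3, where phi'' = 144 > 0 (a local minimum). The iterate converges there.

3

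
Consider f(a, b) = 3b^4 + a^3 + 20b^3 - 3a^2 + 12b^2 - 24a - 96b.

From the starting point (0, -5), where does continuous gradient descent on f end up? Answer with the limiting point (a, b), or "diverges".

f is separable, so gradient descent decouples: a follows -∂f/∂a, b follows -∂f/∂b.
∂f/∂a = 3(a - 4)(a + 2); at a=0 this is -24, so a increases.
∂f/∂b = 12(b - 1)(b + 2)(b + 4); at b=-5 this is -216, so b increases.
a converges to its nearest critical value 4 (a local min of the a-part); b converges to -4. The iterate converges to (4, -4).

(4, -4)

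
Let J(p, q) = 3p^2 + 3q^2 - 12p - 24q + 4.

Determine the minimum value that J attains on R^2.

J(p,q) separates as A(p) + B(q) + 4, so its minimum is min A + min B + 4.
A'(p) = 6p - 12 vanishes at p ∈ {2}; B'(q) = 6q - 24 vanishes at q ∈ {4}.
Local minima of A (where A''>0): A(2)=-12. Local minima of B: B(4)=-48.
So the global minimum of J is A(2) + B(4) + 4 = -12 − 48 + 4 = -56, attained at (2, 4).

-56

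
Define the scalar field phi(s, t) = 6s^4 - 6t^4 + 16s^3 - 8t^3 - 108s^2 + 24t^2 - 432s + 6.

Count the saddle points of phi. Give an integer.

5

phi separates as a function of s plus a function of t, so ∇phi=0 decouples.
∂phi/∂s = 24(s - 3)(s + 2)(s + 3) = 0 at s ∈ {-3, -2, 3}; ∂phi/∂t = -24t(t - 1)(t + 2) = 0 at t ∈ {-2, 0, 1}.
The Hessian is diagonal: diag(phi_ss, phi_tt). Second derivatives: phi_ss(-3)=144, phi_ss(-2)=-120, phi_ss(3)=720; phi_tt(-2)=-144, phi_tt(0)=48, phi_tt(1)=-72.
Saddle points occur where the two diagonal entries have opposite signs: (-3, -2), (-3, 1), (-2, 0), (3, -2), (3, 1). Count: 5.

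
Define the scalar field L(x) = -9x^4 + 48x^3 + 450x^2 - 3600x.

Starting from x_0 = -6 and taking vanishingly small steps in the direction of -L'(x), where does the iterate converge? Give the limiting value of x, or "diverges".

diverges

L'(x) = -36(x - 5)(x - 4)(x + 5), so L'(-6) = 3960.
Gradient descent moves in the -L' direction, i.e. x is decreasing.
There is no critical point below x=-6, and L' keeps the same sign, so the iterate runs off to −∞.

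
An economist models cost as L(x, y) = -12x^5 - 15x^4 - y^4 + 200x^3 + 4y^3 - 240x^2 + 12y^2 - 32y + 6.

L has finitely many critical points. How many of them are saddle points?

6

L separates as a function of x plus a function of y, so ∇L=0 decouples.
∂L/∂x = -60x(x - 2)(x - 1)(x + 4) = 0 at x ∈ {-4, 0, 1, 2}; ∂L/∂y = -4(y - 4)(y - 1)(y + 2) = 0 at y ∈ {-2, 1, 4}.
The Hessian is diagonal: diag(L_xx, L_yy). Second derivatives: L_xx(-4)=7200, L_xx(0)=-480, L_xx(1)=300, L_xx(2)=-720; L_yy(-2)=-72, L_yy(1)=36, L_yy(4)=-72.
Saddle points occur where the two diagonal entries have opposite signs: (-4, -2), (-4, 4), (0, 1), (1, -2), (1, 4), (2, 1). Count: 6.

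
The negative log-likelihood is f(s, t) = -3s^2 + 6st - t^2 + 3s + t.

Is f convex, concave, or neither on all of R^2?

f is quadratic, so its Hessian is the constant matrix H = [[-6, 6], [6, -2]].
det(H) = -24, tr(H) = -8.
det(H) < 0, so H is indefinite: neither convex nor concave.

neither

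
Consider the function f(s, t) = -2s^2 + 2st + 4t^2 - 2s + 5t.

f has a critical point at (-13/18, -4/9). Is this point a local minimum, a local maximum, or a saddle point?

The Hessian of f is constant: H = [[-4, 2], [2, 8]].
det(H) = (-4)·8 − 2² = -36.
Since det(H) < 0, H is indefinite and the critical point is a saddle point.

saddle point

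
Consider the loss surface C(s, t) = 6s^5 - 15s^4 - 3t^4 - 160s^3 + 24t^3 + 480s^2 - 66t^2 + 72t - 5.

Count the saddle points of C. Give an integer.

C separates as a function of s plus a function of t, so ∇C=0 decouples.
∂C/∂s = 30s(s - 4)(s - 2)(s + 4) = 0 at s ∈ {-4, 0, 2, 4}; ∂C/∂t = -12(t - 3)(t - 2)(t - 1) = 0 at t ∈ {1, 2, 3}.
The Hessian is diagonal: diag(C_ss, C_tt). Second derivatives: C_ss(-4)=-5760, C_ss(0)=960, C_ss(2)=-720, C_ss(4)=1920; C_tt(1)=-24, C_tt(2)=12, C_tt(3)=-24.
Saddle points occur where the two diagonal entries have opposite signs: (-4, 2), (0, 1), (0, 3), (2, 2), (4, 1), (4, 3). Count: 6.

6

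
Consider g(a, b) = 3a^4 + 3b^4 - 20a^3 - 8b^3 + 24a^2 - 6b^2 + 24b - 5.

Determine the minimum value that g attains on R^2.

-152

g(a,b) separates as P(a) + Q(b) − 5, so its minimum is min P + min Q − 5.
P'(a) = 12a(a - 4)(a - 1) vanishes at a ∈ {0, 1, 4}; Q'(b) = 12(b - 2)(b - 1)(b + 1) vanishes at b ∈ {-1, 1, 2}.
Local minima of P (where P''>0): P(0)=0, P(4)=-128. Local minima of Q: Q(-1)=-19, Q(2)=8.
So the global minimum of g is P(4) + Q(-1) − 5 = -128 − 19 − 5 = -152, attained at (4, -1).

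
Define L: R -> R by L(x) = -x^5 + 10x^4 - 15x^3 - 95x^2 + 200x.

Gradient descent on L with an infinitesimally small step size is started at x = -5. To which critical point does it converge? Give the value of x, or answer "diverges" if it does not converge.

-2

L'(x) = -5(x - 5)(x - 4)(x - 1)(x + 2), so L'(-5) = -8100.
Gradient descent moves in the -L' direction, i.e. x is increasing.
The nearest critical point in that direction is x = -2, where L'' = 630 > 0 (a local minimum). The iterate converges there.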